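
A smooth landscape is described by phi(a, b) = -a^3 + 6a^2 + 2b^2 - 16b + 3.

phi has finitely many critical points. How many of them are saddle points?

phi separates as a function of a plus a function of b, so ∇phi=0 decouples.
∂phi/∂a = -3a(a - 4) = 0 at a ∈ {0, 4}; ∂phi/∂b = 4(b - 4) = 0 at b ∈ {4}.
The Hessian is diagonal: diag(phi_aa, phi_bb). Second derivatives: phi_aa(0)=12, phi_aa(4)=-12; phi_bb(4)=4.
Saddle points occur where the two diagonal entries have opposite signs: (4, 4). Count: 1.

1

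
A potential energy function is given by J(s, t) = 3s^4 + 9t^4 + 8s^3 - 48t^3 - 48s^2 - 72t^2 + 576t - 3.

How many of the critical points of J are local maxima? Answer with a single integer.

J separates as a function of s plus a function of t, so ∇J=0 decouples.
∂J/∂s = 12s(s - 2)(s + 4) = 0 at s ∈ {-4, 0, 2}; ∂J/∂t = 36(t - 4)(t - 2)(t + 2) = 0 at t ∈ {-2, 2, 4}.
The Hessian is diagonal: diag(J_ss, J_tt). Second derivatives: J_ss(-4)=288, J_ss(0)=-96, J_ss(2)=144; J_tt(-2)=864, J_tt(2)=-288, J_tt(4)=432.
Local maxima occur where both diagonal entries negative: (0, 2). Count: 1.

1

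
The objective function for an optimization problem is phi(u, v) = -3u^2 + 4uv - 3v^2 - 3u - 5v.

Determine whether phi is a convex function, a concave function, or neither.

phi is quadratic, so its Hessian is the constant matrix H = [[-6, 4], [4, -6]].
det(H) = 20, tr(H) = -12.
det(H) > 0 and tr(H) < 0, so H is negative definite everywhere: concave.

concave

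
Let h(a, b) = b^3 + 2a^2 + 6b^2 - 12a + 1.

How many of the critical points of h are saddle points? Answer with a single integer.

1

h separates as a function of a plus a function of b, so ∇h=0 decouples.
∂h/∂a = 4(a - 3) = 0 at a ∈ {3}; ∂h/∂b = 3b(b + 4) = 0 at b ∈ {-4, 0}.
The Hessian is diagonal: diag(h_aa, h_bb). Second derivatives: h_aa(3)=4; h_bb(-4)=-12, h_bb(0)=12.
Saddle points occur where the two diagonal entries have opposite signs: (3, -4). Count: 1.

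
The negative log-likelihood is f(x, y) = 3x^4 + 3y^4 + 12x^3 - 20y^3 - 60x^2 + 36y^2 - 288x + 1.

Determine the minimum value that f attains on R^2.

-836

f(x,y) separates as P(x) + Q(y) + 1, so its minimum is min P + min Q + 1.
P'(x) = 12(x - 3)(x + 2)(x + 4) vanishes at x ∈ {-4, -2, 3}; Q'(y) = 12y(y - 3)(y - 2) vanishes at y ∈ {0, 2, 3}.
Local minima of P (where P''>0): P(-4)=192, P(3)=-837. Local minima of Q: Q(0)=0, Q(3)=27.
So the global minimum of f is P(3) + Q(0) + 1 = -837 + 0 + 1 = -836, attained at (3, 0).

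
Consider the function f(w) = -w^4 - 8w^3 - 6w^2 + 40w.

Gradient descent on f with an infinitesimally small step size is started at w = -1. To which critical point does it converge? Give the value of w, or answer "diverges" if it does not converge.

-2

f'(w) = -4(w - 1)(w + 2)(w + 5), so f'(-1) = 32.
Gradient descent moves in the -f' direction, i.e. w is decreasing.
The nearest critical point in that direction is w = -2, where f'' = 36 > 0 (a local minimum). The iterate converges there.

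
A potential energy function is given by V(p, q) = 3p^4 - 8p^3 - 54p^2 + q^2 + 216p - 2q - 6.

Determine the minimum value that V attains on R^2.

-682

V(p,q) separates as A(p) + B(q) − 6, so its minimum is min A + min B − 6.
A'(p) = 12(p - 3)(p - 2)(p + 3) vanishes at p ∈ {-3, 2, 3}; B'(q) = 2q - 2 vanishes at q ∈ {1}.
Local minima of A (where A''>0): A(-3)=-675, A(3)=189. Local minima of B: B(1)=-1.
So the global minimum of V is A(-3) + B(1) − 6 = -675 − 1 − 6 = -682, attained at (-3, 1).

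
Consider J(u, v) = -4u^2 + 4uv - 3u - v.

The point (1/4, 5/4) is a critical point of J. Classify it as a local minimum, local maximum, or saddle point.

saddle point

The Hessian of J is constant: H = [[-8, 4], [4, 0]].
det(H) = (-8)·0 − 4² = -16.
Since det(H) < 0, H is indefinite and the critical point is a saddle point.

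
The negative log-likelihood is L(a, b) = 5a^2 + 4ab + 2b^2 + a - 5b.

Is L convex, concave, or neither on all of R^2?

L is quadratic, so its Hessian is the constant matrix H = [[10, 4], [4, 4]].
det(H) = 24, tr(H) = 14.
det(H) > 0 and tr(H) > 0, so H is positive definite everywhere: convex.

convex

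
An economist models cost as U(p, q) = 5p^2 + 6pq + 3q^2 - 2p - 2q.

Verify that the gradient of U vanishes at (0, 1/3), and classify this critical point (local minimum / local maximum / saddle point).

∇U = (10p + 6q - 2, 6p + 6q - 2); substituting (0, 1/3) gives ∇U = (0, 0), so (0, 1/3) is indeed a critical point.
The Hessian of U is constant: H = [[10, 6], [6, 6]].
det(H) = 10·6 − 6² = 24.
det(H) > 0 and tr(H) = 16 > 0, so H is positive definite and the point is a local minimum.

local minimum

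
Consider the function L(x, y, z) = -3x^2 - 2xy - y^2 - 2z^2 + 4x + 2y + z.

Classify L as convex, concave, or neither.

L is quadratic, so its Hessian is the constant matrix H = [[-6, -2, 0], [-2, -2, 0], [0, 0, -4]].
Leading principal minors: -6, 8, -32.
Signs alternate −, +, − ⇒ H ≺ 0 ⇒ concave.

concave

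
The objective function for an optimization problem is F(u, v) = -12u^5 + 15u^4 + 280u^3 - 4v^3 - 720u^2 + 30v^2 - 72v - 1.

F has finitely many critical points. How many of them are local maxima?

F separates as a function of u plus a function of v, so ∇F=0 decouples.
∂F/∂u = -60u(u - 3)(u - 2)(u + 4) = 0 at u ∈ {-4, 0, 2, 3}; ∂F/∂v = -12(v - 3)(v - 2) = 0 at v ∈ {2, 3}.
The Hessian is diagonal: diag(F_uu, F_vv). Second derivatives: F_uu(-4)=10080, F_uu(0)=-1440, F_uu(2)=720, F_uu(3)=-1260; F_vv(2)=12, F_vv(3)=-12.
Local maxima occur where both diagonal entries negative: (0, 3), (3, 3). Count: 2.

2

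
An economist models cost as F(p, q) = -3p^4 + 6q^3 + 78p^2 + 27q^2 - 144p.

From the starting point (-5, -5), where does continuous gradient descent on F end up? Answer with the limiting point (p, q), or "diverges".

diverges

F is separable, so gradient descent decouples: p follows -∂F/∂p, q follows -∂F/∂q.
∂F/∂p = -12(p - 3)(p - 1)(p + 4); at p=-5 this is 576, so p decreases.
∂F/∂q = 18q(q + 3); at q=-5 this is 180, so q decreases.
The p-coordinate has no critical point in that direction and runs off to infinity.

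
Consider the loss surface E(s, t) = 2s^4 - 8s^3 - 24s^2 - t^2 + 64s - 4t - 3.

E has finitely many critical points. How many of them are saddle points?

2

E separates as a function of s plus a function of t, so ∇E=0 decouples.
∂E/∂s = 8(s - 4)(s - 1)(s + 2) = 0 at s ∈ {-2, 1, 4}; ∂E/∂t = -2(t + 2) = 0 at t ∈ {-2}.
The Hessian is diagonal: diag(E_ss, E_tt). Second derivatives: E_ss(-2)=144, E_ss(1)=-72, E_ss(4)=144; E_tt(-2)=-2.
Saddle points occur where the two diagonal entries have opposite signs: (-2, -2), (4, -2). Count: 2.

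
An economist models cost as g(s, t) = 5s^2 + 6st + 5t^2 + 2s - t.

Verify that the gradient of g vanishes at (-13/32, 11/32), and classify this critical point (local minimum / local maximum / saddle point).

∇g = (10s + 6t + 2, 6s + 10t - 1); substituting (-13/32, 11/32) gives ∇g = (0, 0), so (-13/32, 11/32) is indeed a critical point.
The Hessian of g is constant: H = [[10, 6], [6, 10]].
det(H) = 10·10 − 6² = 64.
det(H) > 0 and tr(H) = 20 > 0, so H is positive definite and the point is a local minimum.

local minimum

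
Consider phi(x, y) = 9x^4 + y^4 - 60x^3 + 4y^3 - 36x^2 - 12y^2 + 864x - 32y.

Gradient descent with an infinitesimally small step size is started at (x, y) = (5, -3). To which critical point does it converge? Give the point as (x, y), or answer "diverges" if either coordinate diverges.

phi is separable, so gradient descent decouples: x follows -∂phi/∂x, y follows -∂phi/∂y.
∂phi/∂x = 36(x - 4)(x - 3)(x + 2); at x=5 this is 504, so x decreases.
∂phi/∂y = 4(y - 2)(y + 1)(y + 4); at y=-3 this is 40, so y decreases.
x converges to its nearest critical value 4 (a local min of the x-part); y converges to -4. The iterate converges to (4, -4).

(4, -4)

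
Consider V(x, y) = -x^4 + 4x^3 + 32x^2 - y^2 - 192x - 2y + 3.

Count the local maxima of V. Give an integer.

V separates as a function of x plus a function of y, so ∇V=0 decouples.
∂V/∂x = -4(x - 4)(x - 3)(x + 4) = 0 at x ∈ {-4, 3, 4}; ∂V/∂y = -2(y + 1) = 0 at y ∈ {-1}.
The Hessian is diagonal: diag(V_xx, V_yy). Second derivatives: V_xx(-4)=-224, V_xx(3)=28, V_xx(4)=-32; V_yy(-1)=-2.
Local maxima occur where both diagonal entries negative: (-4, -1), (4, -1). Count: 2.

2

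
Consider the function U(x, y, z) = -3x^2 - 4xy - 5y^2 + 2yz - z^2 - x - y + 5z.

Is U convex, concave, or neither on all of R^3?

U is quadratic, so its Hessian is the constant matrix H = [[-6, -4, 0], [-4, -10, 2], [0, 2, -2]].
Leading principal minors: -6, 44, -64.
Signs alternate −, +, − ⇒ H ≺ 0 ⇒ concave.

concave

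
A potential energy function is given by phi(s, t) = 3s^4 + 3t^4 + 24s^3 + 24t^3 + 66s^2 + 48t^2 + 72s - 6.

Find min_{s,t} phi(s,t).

phi(s,t) separates as P(s) + Q(t) − 6, so its minimum is min P + min Q − 6.
P'(s) = 12(s + 1)(s + 2)(s + 3) vanishes at s ∈ {-3, -2, -1}; Q'(t) = 12t(t + 2)(t + 4) vanishes at t ∈ {-4, -2, 0}.
Local minima of P (where P''>0): P(-3)=-27, P(-1)=-27. Local minima of Q: Q(-4)=0, Q(0)=0.
So the global minimum of phi is P(-3) + Q(-4) − 6 = -27 + 0 − 6 = -33, attained at (-3, -4).

-33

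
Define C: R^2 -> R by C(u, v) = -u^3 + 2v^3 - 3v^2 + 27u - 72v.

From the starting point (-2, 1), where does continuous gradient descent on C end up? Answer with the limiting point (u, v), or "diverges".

(-3, 4)

C is separable, so gradient descent decouples: u follows -∂C/∂u, v follows -∂C/∂v.
∂C/∂u = -3(u - 3)(u + 3); at u=-2 this is 15, so u decreases.
∂C/∂v = 6(v - 4)(v + 3); at v=1 this is -72, so v increases.
u converges to its nearest critical value -3 (a local min of the u-part); v converges to 4. The iterate converges to (-3, 4).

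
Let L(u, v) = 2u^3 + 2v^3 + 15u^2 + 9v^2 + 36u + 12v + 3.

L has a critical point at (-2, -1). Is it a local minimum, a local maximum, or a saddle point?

local minimum

The mixed partial ∂²L/∂u∂v is 0, so the Hessian at any point is diag(L_uu, L_vv) = diag(6(2u + 5), 6(2v + 3)).
At (-2, -1): H = diag(6, 6).
Both eigenvalues are positive, so H is positive definite: a local minimum.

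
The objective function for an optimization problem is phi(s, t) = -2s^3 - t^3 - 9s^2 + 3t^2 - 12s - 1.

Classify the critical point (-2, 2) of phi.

saddle point

The mixed partial ∂²phi/∂s∂t is 0, so the Hessian at any point is diag(phi_ss, phi_tt) = diag(-6(2s + 3), 6(-t + 1)).
At (-2, 2): H = diag(6, -6).
The eigenvalues have opposite signs, so H is indefinite: a saddle point.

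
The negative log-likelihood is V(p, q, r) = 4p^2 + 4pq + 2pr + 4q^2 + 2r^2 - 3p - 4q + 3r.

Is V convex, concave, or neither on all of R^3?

V is quadratic, so its Hessian is the constant matrix H = [[8, 4, 2], [4, 8, 0], [2, 0, 4]].
Leading principal minors: 8, 48, 160.
All positive ⇒ H ≻ 0 ⇒ convex.

convex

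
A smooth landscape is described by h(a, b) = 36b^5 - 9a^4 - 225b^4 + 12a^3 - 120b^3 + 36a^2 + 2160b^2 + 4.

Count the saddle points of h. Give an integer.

h separates as a function of a plus a function of b, so ∇h=0 decouples.
∂h/∂a = -36a(a - 2)(a + 1) = 0 at a ∈ {-1, 0, 2}; ∂h/∂b = 180b(b - 4)(b - 3)(b + 2) = 0 at b ∈ {-2, 0, 3, 4}.
The Hessian is diagonal: diag(h_aa, h_bb). Second derivatives: h_aa(-1)=-108, h_aa(0)=72, h_aa(2)=-216; h_bb(-2)=-10800, h_bb(0)=4320, h_bb(3)=-2700, h_bb(4)=4320.
Saddle points occur where the two diagonal entries have opposite signs: (-1, 0), (-1, 4), (0, -2), (0, 3), (2, 0), (2, 4). Count: 6.

6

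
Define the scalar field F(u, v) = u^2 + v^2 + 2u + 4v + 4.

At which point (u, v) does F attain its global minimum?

(-1, -2)

F(u,v) separates as P(u) + Q(v) + 4, so its minimum is min P + min Q + 4.
P'(u) = 2u + 2 vanishes at u ∈ {-1}; Q'(v) = 2v + 4 vanishes at v ∈ {-2}.
Local minima of P (where P''>0): P(-1)=-1. Local minima of Q: Q(-2)=-4.
So the global minimum of F is P(-1) + Q(-2) + 4 = -1 − 4 + 4 = -1, attained at (-1, -2).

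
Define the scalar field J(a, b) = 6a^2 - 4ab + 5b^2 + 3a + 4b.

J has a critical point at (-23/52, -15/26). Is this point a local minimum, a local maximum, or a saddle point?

local minimum

The Hessian of J is constant: H = [[12, -4], [-4, 10]].
det(H) = 12·10 − (-4)² = 104.
det(H) > 0 and tr(H) = 22 > 0, so H is positive definite and the point is a local minimum.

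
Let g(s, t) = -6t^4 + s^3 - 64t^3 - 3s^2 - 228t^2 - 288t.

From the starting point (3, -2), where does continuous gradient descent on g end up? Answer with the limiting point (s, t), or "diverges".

g is separable, so gradient descent decouples: s follows -∂g/∂s, t follows -∂g/∂t.
∂g/∂s = 3s(s - 2); at s=3 this is 9, so s decreases.
∂g/∂t = -24(t + 1)(t + 3)(t + 4); at t=-2 this is 48, so t decreases.
s converges to its nearest critical value 2 (a local min of the s-part); t converges to -3. The iterate converges to (2, -3).

(2, -3)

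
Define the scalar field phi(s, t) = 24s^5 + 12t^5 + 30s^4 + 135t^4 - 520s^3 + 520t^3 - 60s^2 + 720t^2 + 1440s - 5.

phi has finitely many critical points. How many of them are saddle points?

8

phi separates as a function of s plus a function of t, so ∇phi=0 decouples.
∂phi/∂s = 120(s - 3)(s - 1)(s + 1)(s + 4) = 0 at s ∈ {-4, -1, 1, 3}; ∂phi/∂t = 60t(t + 2)(t + 3)(t + 4) = 0 at t ∈ {-4, -3, -2, 0}.
The Hessian is diagonal: diag(phi_ss, phi_tt). Second derivatives: phi_ss(-4)=-12600, phi_ss(-1)=2880, phi_ss(1)=-2400, phi_ss(3)=6720; phi_tt(-4)=-480, phi_tt(-3)=180, phi_tt(-2)=-240, phi_tt(0)=1440.
Saddle points occur where the two diagonal entries have opposite signs: (-4, -3), (-4, 0), (-1, -4), (-1, -2), (1, -3), (1, 0), (3, -4), (3, -2). Count: 8.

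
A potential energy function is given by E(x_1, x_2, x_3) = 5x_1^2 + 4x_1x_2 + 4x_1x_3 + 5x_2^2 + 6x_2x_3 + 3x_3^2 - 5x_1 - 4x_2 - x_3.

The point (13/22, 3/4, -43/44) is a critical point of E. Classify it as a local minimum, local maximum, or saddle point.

The Hessian is constant: H = [[10, 4, 4], [4, 10, 6], [4, 6, 6]].
Leading principal minors: Δ₁ = 10, Δ₂ = 84, Δ₃ = 176.
All leading minors are positive, so H is positive definite: a local minimum.

local minimum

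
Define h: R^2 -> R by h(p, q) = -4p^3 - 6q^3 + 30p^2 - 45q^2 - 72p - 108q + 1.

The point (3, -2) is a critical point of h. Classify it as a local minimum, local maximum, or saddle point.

The mixed partial ∂²h/∂p∂q is 0, so the Hessian at any point is diag(h_pp, h_qq) = diag(12(-2p + 5), -18(2q + 5)).
At (3, -2): H = diag(-12, -18).
Both eigenvalues are negative, so H is negative definite: a local maximum.

local maximum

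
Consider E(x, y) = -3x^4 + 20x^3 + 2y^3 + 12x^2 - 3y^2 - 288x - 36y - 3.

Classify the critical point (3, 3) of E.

The mixed partial ∂²E/∂x∂y is 0, so the Hessian at any point is diag(E_xx, E_yy) = diag(12(-3x^2 + 10x + 2), 6(2y - 1)).
At (3, 3): H = diag(60, 30).
Both eigenvalues are positive, so H is positive definite: a local minimum.

local minimum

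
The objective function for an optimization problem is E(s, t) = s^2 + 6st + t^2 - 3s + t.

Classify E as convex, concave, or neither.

E is quadratic, so its Hessian is the constant matrix H = [[2, 6], [6, 2]].
det(H) = -32, tr(H) = 4.
det(H) < 0, so H is indefinite: neither convex nor concave.

neither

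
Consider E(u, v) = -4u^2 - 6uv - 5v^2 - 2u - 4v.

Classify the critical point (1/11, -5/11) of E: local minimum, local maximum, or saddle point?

The Hessian of E is constant: H = [[-8, -6], [-6, -10]].
det(H) = (-8)·(-10) − (-6)² = 44.
det(H) > 0 and tr(H) = -18 < 0, so H is negative definite and the point is a local maximum.

local maximum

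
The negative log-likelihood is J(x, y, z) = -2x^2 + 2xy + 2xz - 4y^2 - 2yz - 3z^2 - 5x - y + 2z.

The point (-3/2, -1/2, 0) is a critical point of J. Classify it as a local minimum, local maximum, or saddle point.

local maximum

The Hessian is constant: H = [[-4, 2, 2], [2, -8, -2], [2, -2, -6]].
Leading principal minors: Δ₁ = -4, Δ₂ = 28, Δ₃ = -136.
The minors alternate sign starting negative (−, +, −), so H is negative definite: a local maximum.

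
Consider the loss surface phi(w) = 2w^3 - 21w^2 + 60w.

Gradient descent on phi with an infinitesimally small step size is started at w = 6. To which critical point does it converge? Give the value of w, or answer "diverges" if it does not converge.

phi'(w) = 6(w - 5)(w - 2), so phi'(6) = 24.
Gradient descent moves in the -phi' direction, i.e. w is decreasing.
The nearest critical point in that direction is w = 5, where phi'' = 18 > 0 (a local minimum). The iterate converges there.

5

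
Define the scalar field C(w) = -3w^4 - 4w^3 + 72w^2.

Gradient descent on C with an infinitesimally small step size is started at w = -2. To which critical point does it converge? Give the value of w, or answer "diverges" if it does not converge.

C'(w) = -12w(w - 3)(w + 4), so C'(-2) = -240.
Gradient descent moves in the -C' direction, i.e. w is increasing.
The nearest critical point in that direction is w = 0, where C'' = 144 > 0 (a local minimum). The iterate converges there.

0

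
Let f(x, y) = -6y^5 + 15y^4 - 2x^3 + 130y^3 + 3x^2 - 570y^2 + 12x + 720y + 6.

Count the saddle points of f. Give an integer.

4

f separates as a function of x plus a function of y, so ∇f=0 decouples.
∂f/∂x = -6(x - 2)(x + 1) = 0 at x ∈ {-1, 2}; ∂f/∂y = -30(y - 3)(y - 2)(y - 1)(y + 4) = 0 at y ∈ {-4, 1, 2, 3}.
The Hessian is diagonal: diag(f_xx, f_yy). Second derivatives: f_xx(-1)=18, f_xx(2)=-18; f_yy(-4)=6300, f_yy(1)=-300, f_yy(2)=180, f_yy(3)=-420.
Saddle points occur where the two diagonal entries have opposite signs: (-1, 1), (-1, 3), (2, -4), (2, 2). Count: 4.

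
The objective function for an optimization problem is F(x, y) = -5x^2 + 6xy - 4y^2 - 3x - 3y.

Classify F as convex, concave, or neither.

concave

F is quadratic, so its Hessian is the constant matrix H = [[-10, 6], [6, -8]].
det(H) = 44, tr(H) = -18.
det(H) > 0 and tr(H) < 0, so H is negative definite everywhere: concave.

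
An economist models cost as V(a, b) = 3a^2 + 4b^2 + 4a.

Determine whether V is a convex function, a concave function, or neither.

V is quadratic, so its Hessian is the constant matrix H = [[6, 0], [0, 8]].
det(H) = 48, tr(H) = 14.
det(H) > 0 and tr(H) > 0, so H is positive definite everywhere: convex.

convex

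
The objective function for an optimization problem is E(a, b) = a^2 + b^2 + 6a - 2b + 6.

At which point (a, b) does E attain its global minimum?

E(a,b) separates as P(a) + Q(b) + 6, so its minimum is min P + min Q + 6.
P'(a) = 2a + 6 vanishes at a ∈ {-3}; Q'(b) = 2b - 2 vanishes at b ∈ {1}.
Local minima of P (where P''>0): P(-3)=-9. Local minima of Q: Q(1)=-1.
So the global minimum of E is P(-3) + Q(1) + 6 = -9 − 1 + 6 = -4, attained at (-3, 1).

(-3, 1)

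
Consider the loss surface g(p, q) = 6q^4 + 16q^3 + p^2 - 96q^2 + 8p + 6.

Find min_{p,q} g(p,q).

g(p,q) separates as A(p) + B(q) + 6, so its minimum is min A + min B + 6.
A'(p) = 2p + 8 vanishes at p ∈ {-4}; B'(q) = 24q(q - 2)(q + 4) vanishes at q ∈ {-4, 0, 2}.
Local minima of A (where A''>0): A(-4)=-16. Local minima of B: B(-4)=-1024, B(2)=-160.
So the global minimum of g is A(-4) + B(-4) + 6 = -16 − 1024 + 6 = -1034, attained at (-4, -4).

-1034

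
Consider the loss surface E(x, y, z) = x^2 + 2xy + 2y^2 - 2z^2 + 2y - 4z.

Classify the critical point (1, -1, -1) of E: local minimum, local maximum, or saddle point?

saddle point

The Hessian is constant: H = [[2, 2, 0], [2, 4, 0], [0, 0, -4]].
Leading principal minors: Δ₁ = 2, Δ₂ = 4, Δ₃ = -16.
The minors fit neither the all-positive nor the alternating-sign pattern, so H is indefinite: a saddle point.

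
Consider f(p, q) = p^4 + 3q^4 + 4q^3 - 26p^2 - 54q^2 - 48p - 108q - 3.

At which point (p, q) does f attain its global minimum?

f(p,q) separates as A(p) + B(q) − 3, so its minimum is min A + min B − 3.
A'(p) = 4(p - 4)(p + 1)(p + 3) vanishes at p ∈ {-3, -1, 4}; B'(q) = 12(q - 3)(q + 1)(q + 3) vanishes at q ∈ {-3, -1, 3}.
Local minima of A (where A''>0): A(-3)=-9, A(4)=-352. Local minima of B: B(-3)=-27, B(3)=-459.
So the global minimum of f is A(4) + B(3) − 3 = -352 − 459 − 3 = -814, attained at (4, 3).

(4, 3)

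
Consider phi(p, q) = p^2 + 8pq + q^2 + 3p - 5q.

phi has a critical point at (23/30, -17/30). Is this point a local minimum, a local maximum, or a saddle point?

saddle point

The Hessian of phi is constant: H = [[2, 8], [8, 2]].
det(H) = 2·2 − 8² = -60.
Since det(H) < 0, H is indefinite and the critical point is a saddle point.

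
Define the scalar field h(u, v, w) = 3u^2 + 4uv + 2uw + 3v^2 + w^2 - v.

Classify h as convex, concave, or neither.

h is quadratic, so its Hessian is the constant matrix H = [[6, 4, 2], [4, 6, 0], [2, 0, 2]].
Leading principal minors: 6, 20, 16.
All positive ⇒ H ≻ 0 ⇒ convex.

convex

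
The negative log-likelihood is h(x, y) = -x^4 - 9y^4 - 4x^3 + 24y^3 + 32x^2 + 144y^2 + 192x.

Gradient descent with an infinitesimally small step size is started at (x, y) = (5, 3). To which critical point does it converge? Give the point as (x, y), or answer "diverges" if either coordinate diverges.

h is separable, so gradient descent decouples: x follows -∂h/∂x, y follows -∂h/∂y.
∂h/∂x = -4(x - 4)(x + 3)(x + 4); at x=5 this is -288, so x increases.
∂h/∂y = -36y(y - 4)(y + 2); at y=3 this is 540, so y decreases.
The x-coordinate has no critical point in that direction and runs off to infinity.

diverges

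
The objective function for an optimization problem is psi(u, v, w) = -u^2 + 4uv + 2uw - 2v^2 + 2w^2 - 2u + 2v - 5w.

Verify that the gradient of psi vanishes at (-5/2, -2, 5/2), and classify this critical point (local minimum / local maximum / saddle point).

∇psi = (-2u + 4v + 2w - 2, 4u - 4v + 2, 2u + 4w - 5); substituting (-5/2, -2, 5/2) gives ∇psi = (0, 0, 0), so (-5/2, -2, 5/2) is indeed a critical point.
The Hessian is constant: H = [[-2, 4, 2], [4, -4, 0], [2, 0, 4]].
Leading principal minors: Δ₁ = -2, Δ₂ = -8, Δ₃ = -16.
The minors fit neither the all-positive nor the alternating-sign pattern, so H is indefinite: a saddle point.

saddle point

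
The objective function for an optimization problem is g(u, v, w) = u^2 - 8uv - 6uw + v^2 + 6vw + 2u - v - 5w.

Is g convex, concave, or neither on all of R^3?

g is quadratic, so its Hessian is the constant matrix H = [[2, -8, -6], [-8, 2, 6], [-6, 6, 0]].
Leading principal minors: 2, -60, 432.
Neither pattern holds ⇒ H is indefinite ⇒ neither convex nor concave.

neither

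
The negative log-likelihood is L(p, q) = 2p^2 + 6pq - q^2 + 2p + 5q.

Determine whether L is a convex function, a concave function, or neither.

neither

L is quadratic, so its Hessian is the constant matrix H = [[4, 6], [6, -2]].
det(H) = -44, tr(H) = 2.
det(H) < 0, so H is indefinite: neither convex nor concave.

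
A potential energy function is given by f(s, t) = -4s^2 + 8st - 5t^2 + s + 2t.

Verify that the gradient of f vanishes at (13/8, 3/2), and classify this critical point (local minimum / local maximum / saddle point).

local maximum

∇f = (-8s + 8t + 1, 8s - 10t + 2); substituting (13/8, 3/2) gives ∇f = (0, 0), so (13/8, 3/2) is indeed a critical point.
The Hessian of f is constant: H = [[-8, 8], [8, -10]].
det(H) = (-8)·(-10) − 8² = 16.
det(H) > 0 and tr(H) = -18 < 0, so H is negative definite and the point is a local maximum.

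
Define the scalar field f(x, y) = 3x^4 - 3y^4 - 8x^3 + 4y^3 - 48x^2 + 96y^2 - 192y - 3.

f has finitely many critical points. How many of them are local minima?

f separates as a function of x plus a function of y, so ∇f=0 decouples.
∂f/∂x = 12x(x - 4)(x + 2) = 0 at x ∈ {-2, 0, 4}; ∂f/∂y = -12(y - 4)(y - 1)(y + 4) = 0 at y ∈ {-4, 1, 4}.
The Hessian is diagonal: diag(f_xx, f_yy). Second derivatives: f_xx(-2)=144, f_xx(0)=-96, f_xx(4)=288; f_yy(-4)=-480, f_yy(1)=180, f_yy(4)=-288.
Local minima occur where both diagonal entries positive: (-2, 1), (4, 1). Count: 2.

2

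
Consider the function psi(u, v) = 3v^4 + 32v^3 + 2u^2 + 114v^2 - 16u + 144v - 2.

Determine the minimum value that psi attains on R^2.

psi(u,v) separates as P(u) + Q(v) − 2, so its minimum is min P + min Q − 2.
P'(u) = 4u - 16 vanishes at u ∈ {4}; Q'(v) = 12(v + 1)(v + 3)(v + 4) vanishes at v ∈ {-4, -3, -1}.
Local minima of P (where P''>0): P(4)=-32. Local minima of Q: Q(-4)=-32, Q(-1)=-59.
So the global minimum of psi is P(4) + Q(-1) − 2 = -32 − 59 − 2 = -93, attained at (4, -1).

-93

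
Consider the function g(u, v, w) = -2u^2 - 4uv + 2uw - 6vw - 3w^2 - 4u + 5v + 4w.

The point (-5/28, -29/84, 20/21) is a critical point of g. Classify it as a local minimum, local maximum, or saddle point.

The Hessian is constant: H = [[-4, -4, 2], [-4, 0, -6], [2, -6, -6]].
Leading principal minors: Δ₁ = -4, Δ₂ = -16, Δ₃ = 336.
The minors fit neither the all-positive nor the alternating-sign pattern, so H is indefinite: a saddle point.

saddle point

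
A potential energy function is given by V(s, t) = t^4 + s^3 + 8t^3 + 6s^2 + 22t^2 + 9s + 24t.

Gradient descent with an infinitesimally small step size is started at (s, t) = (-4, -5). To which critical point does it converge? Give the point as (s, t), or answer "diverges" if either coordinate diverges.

V is separable, so gradient descent decouples: s follows -∂V/∂s, t follows -∂V/∂t.
∂V/∂s = 3(s + 1)(s + 3); at s=-4 this is 9, so s decreases.
∂V/∂t = 4(t + 1)(t + 2)(t + 3); at t=-5 this is -96, so t increases.
The s-coordinate has no critical point in that direction and runs off to infinity.

diverges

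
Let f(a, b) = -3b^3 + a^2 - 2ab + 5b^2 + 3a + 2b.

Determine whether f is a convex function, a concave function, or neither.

neither

The term -3b^3 is cubic, so the Hessian is not constant.
∂²f/∂b² = -18b + 10, which takes both signs as b varies (negative for sufficiently large b). A diagonal entry of the Hessian changing sign means the Hessian is neither positive- nor negative-semidefinite on all of R^2.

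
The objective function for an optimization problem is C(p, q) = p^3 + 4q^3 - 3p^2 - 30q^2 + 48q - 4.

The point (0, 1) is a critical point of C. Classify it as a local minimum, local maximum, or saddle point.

The mixed partial ∂²C/∂p∂q is 0, so the Hessian at any point is diag(C_pp, C_qq) = diag(6(p - 1), 12(2q - 5)).
At (0, 1): H = diag(-6, -36).
Both eigenvalues are negative, so H is negative definite: a local maximum.

local maximum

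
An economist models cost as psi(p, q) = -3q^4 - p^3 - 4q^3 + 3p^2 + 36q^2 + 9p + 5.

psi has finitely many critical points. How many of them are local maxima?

2

psi separates as a function of p plus a function of q, so ∇psi=0 decouples.
∂psi/∂p = -3(p - 3)(p + 1) = 0 at p ∈ {-1, 3}; ∂psi/∂q = -12q(q - 2)(q + 3) = 0 at q ∈ {-3, 0, 2}.
The Hessian is diagonal: diag(psi_pp, psi_qq). Second derivatives: psi_pp(-1)=12, psi_pp(3)=-12; psi_qq(-3)=-180, psi_qq(0)=72, psi_qq(2)=-120.
Local maxima occur where both diagonal entries negative: (3, -3), (3, 2). Count: 2.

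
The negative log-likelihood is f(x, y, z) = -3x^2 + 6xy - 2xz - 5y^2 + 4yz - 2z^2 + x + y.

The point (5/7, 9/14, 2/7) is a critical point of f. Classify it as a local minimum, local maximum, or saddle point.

local maximum

The Hessian is constant: H = [[-6, 6, -2], [6, -10, 4], [-2, 4, -4]].
Leading principal minors: Δ₁ = -6, Δ₂ = 24, Δ₃ = -56.
The minors alternate sign starting negative (−, +, −), so H is negative definite: a local maximum.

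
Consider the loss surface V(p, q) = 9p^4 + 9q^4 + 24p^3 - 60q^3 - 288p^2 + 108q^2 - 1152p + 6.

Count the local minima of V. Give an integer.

V separates as a function of p plus a function of q, so ∇V=0 decouples.
∂V/∂p = 36(p - 4)(p + 2)(p + 4) = 0 at p ∈ {-4, -2, 4}; ∂V/∂q = 36q(q - 3)(q - 2) = 0 at q ∈ {0, 2, 3}.
The Hessian is diagonal: diag(V_pp, V_qq). Second derivatives: V_pp(-4)=576, V_pp(-2)=-432, V_pp(4)=1728; V_qq(0)=216, V_qq(2)=-72, V_qq(3)=108.
Local minima occur where both diagonal entries positive: (-4, 0), (-4, 3), (4, 0), (4, 3). Count: 4.

4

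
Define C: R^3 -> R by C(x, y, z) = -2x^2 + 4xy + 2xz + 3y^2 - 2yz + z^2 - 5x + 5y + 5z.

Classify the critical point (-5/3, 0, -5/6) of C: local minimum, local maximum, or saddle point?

saddle point

The Hessian is constant: H = [[-4, 4, 2], [4, 6, -2], [2, -2, 2]].
Leading principal minors: Δ₁ = -4, Δ₂ = -40, Δ₃ = -120.
The minors fit neither the all-positive nor the alternating-sign pattern, so H is indefinite: a saddle point.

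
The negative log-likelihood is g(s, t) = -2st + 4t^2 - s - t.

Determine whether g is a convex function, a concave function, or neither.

neither

g is quadratic, so its Hessian is the constant matrix H = [[0, -2], [-2, 8]].
det(H) = -4, tr(H) = 8.
det(H) < 0, so H is indefinite: neither convex nor concave.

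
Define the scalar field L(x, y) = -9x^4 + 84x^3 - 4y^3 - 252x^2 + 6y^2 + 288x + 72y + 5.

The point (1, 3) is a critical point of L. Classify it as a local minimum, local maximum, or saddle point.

local maximum

The mixed partial ∂²L/∂x∂y is 0, so the Hessian at any point is diag(L_xx, L_yy) = diag(36(-3x^2 + 14x - 14), 12(-2y + 1)).
At (1, 3): H = diag(-108, -60).
Both eigenvalues are negative, so H is negative definite: a local maximum.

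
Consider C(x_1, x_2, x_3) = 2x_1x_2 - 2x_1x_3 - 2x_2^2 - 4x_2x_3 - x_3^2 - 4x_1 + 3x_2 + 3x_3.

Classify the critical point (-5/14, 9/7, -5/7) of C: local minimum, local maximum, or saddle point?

saddle point

The Hessian is constant: H = [[0, 2, -2], [2, -4, -4], [-2, -4, -2]].
Leading principal minors: Δ₁ = 0, Δ₂ = -4, Δ₃ = 56.
The minors fit neither the all-positive nor the alternating-sign pattern, so H is indefinite: a saddle point.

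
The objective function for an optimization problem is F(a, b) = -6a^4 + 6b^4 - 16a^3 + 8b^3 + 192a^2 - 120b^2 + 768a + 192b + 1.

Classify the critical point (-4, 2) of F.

The mixed partial ∂²F/∂a∂b is 0, so the Hessian at any point is diag(F_aa, F_bb) = diag(24(-3a^2 - 4a + 16), 24(3b^2 + 2b - 10)).
At (-4, 2): H = diag(-384, 144).
The eigenvalues have opposite signs, so H is indefinite: a saddle point.

saddle point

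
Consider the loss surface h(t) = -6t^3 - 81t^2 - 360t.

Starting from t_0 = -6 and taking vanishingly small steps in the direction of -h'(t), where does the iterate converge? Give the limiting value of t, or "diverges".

-5

h'(t) = -18(t + 4)(t + 5), so h'(-6) = -36.
Gradient descent moves in the -h' direction, i.e. t is increasing.
The nearest critical point in that direction is t = -5, where h'' = 18 > 0 (a local minimum). The iterate converges there.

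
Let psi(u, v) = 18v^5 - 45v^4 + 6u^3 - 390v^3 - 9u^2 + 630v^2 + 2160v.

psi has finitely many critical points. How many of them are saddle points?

4

psi separates as a function of u plus a function of v, so ∇psi=0 decouples.
∂psi/∂u = 18u(u - 1) = 0 at u ∈ {0, 1}; ∂psi/∂v = 90(v - 4)(v - 2)(v + 1)(v + 3) = 0 at v ∈ {-3, -1, 2, 4}.
The Hessian is diagonal: diag(psi_uu, psi_vv). Second derivatives: psi_uu(0)=-18, psi_uu(1)=18; psi_vv(-3)=-6300, psi_vv(-1)=2700, psi_vv(2)=-2700, psi_vv(4)=6300.
Saddle points occur where the two diagonal entries have opposite signs: (0, -1), (0, 4), (1, -3), (1, 2). Count: 4.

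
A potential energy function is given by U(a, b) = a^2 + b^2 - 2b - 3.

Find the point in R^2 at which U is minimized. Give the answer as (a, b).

(0, 1)

U(a,b) separates as P(a) + Q(b) − 3, so its minimum is min P + min Q − 3.
P'(a) = 2a vanishes at a ∈ {0}; Q'(b) = 2b - 2 vanishes at b ∈ {1}.
Local minima of P (where P''>0): P(0)=0. Local minima of Q: Q(1)=-1.
So the global minimum of U is P(0) + Q(1) − 3 = 0 − 1 − 3 = -4, attained at (0, 1).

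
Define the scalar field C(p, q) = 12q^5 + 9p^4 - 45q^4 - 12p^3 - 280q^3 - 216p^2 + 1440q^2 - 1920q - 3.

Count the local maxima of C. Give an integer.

2

C separates as a function of p plus a function of q, so ∇C=0 decouples.
∂C/∂p = 36p(p - 4)(p + 3) = 0 at p ∈ {-3, 0, 4}; ∂C/∂q = 60(q - 4)(q - 2)(q - 1)(q + 4) = 0 at q ∈ {-4, 1, 2, 4}.
The Hessian is diagonal: diag(C_pp, C_qq). Second derivatives: C_pp(-3)=756, C_pp(0)=-432, C_pp(4)=1008; C_qq(-4)=-14400, C_qq(1)=900, C_qq(2)=-720, C_qq(4)=2880.
Local maxima occur where both diagonal entries negative: (0, -4), (0, 2). Count: 2.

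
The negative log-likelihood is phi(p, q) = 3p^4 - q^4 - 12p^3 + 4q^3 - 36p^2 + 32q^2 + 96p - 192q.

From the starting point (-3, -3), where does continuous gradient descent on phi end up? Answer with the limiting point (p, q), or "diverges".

(-2, 3)

phi is separable, so gradient descent decouples: p follows -∂phi/∂p, q follows -∂phi/∂q.
∂phi/∂p = 12(p - 4)(p - 1)(p + 2); at p=-3 this is -336, so p increases.
∂phi/∂q = -4(q - 4)(q - 3)(q + 4); at q=-3 this is -168, so q increases.
p converges to its nearest critical value -2 (a local min of the p-part); q converges to 3. The iterate converges to (-2, 3).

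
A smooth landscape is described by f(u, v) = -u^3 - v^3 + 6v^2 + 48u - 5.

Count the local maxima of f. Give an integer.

f separates as a function of u plus a function of v, so ∇f=0 decouples.
∂f/∂u = -3(u - 4)(u + 4) = 0 at u ∈ {-4, 4}; ∂f/∂v = -3v(v - 4) = 0 at v ∈ {0, 4}.
The Hessian is diagonal: diag(f_uu, f_vv). Second derivatives: f_uu(-4)=24, f_uu(4)=-24; f_vv(0)=12, f_vv(4)=-12.
Local maxima occur where both diagonal entries negative: (4, 4). Count: 1.

1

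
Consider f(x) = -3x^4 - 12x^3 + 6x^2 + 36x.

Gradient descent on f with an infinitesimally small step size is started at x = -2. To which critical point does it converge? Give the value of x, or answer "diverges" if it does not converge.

-1

f'(x) = -12(x - 1)(x + 1)(x + 3), so f'(-2) = -36.
Gradient descent moves in the -f' direction, i.e. x is increasing.
The nearest critical point in that direction is x = -1, where f'' = 48 > 0 (a local minimum). The iterate converges there.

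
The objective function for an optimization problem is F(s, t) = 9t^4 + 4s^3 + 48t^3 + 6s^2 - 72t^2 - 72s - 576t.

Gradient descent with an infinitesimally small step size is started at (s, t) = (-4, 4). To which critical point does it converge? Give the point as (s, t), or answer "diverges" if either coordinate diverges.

F is separable, so gradient descent decouples: s follows -∂F/∂s, t follows -∂F/∂t.
∂F/∂s = 12(s - 2)(s + 3); at s=-4 this is 72, so s decreases.
∂F/∂t = 36(t - 2)(t + 2)(t + 4); at t=4 this is 3456, so t decreases.
The s-coordinate has no critical point in that direction and runs off to infinity.

diverges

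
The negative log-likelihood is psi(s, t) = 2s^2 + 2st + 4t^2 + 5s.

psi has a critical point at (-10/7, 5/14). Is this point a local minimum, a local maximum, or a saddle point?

The Hessian of psi is constant: H = [[4, 2], [2, 8]].
det(H) = 4·8 − 2² = 28.
det(H) > 0 and tr(H) = 12 > 0, so H is positive definite and the point is a local minimum.

local minimum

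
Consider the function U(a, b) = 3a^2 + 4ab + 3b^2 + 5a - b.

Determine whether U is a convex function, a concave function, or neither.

U is quadratic, so its Hessian is the constant matrix H = [[6, 4], [4, 6]].
det(H) = 20, tr(H) = 12.
det(H) > 0 and tr(H) > 0, so H is positive definite everywhere: convex.

convex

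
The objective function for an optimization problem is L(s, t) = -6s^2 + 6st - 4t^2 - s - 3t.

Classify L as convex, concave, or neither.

concave

L is quadratic, so its Hessian is the constant matrix H = [[-12, 6], [6, -8]].
det(H) = 60, tr(H) = -20.
det(H) > 0 and tr(H) < 0, so H is negative definite everywhere: concave.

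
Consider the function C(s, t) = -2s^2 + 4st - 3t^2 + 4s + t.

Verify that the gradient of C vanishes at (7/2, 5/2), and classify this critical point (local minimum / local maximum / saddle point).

∇C = (-4s + 4t + 4, 4s - 6t + 1); substituting (7/2, 5/2) gives ∇C = (0, 0), so (7/2, 5/2) is indeed a critical point.
The Hessian of C is constant: H = [[-4, 4], [4, -6]].
det(H) = (-4)·(-6) − 4² = 8.
det(H) > 0 and tr(H) = -10 < 0, so H is negative definite and the point is a local maximum.

local maximum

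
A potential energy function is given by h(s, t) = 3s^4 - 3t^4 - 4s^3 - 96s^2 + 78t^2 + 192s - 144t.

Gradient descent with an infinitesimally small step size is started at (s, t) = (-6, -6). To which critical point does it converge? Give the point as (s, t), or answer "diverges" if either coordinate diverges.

diverges

h is separable, so gradient descent decouples: s follows -∂h/∂s, t follows -∂h/∂t.
∂h/∂s = 12(s - 4)(s - 1)(s + 4); at s=-6 this is -1680, so s increases.
∂h/∂t = -12(t - 3)(t - 1)(t + 4); at t=-6 this is 1512, so t decreases.
The t-coordinate has no critical point in that direction and runs off to infinity.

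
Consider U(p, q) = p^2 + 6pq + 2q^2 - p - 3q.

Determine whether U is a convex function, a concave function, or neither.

neither

U is quadratic, so its Hessian is the constant matrix H = [[2, 6], [6, 4]].
det(H) = -28, tr(H) = 6.
det(H) < 0, so H is indefinite: neither convex nor concave.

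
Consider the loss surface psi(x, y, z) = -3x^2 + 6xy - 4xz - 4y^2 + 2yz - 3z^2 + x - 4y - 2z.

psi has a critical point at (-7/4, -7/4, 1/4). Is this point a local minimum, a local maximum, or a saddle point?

The Hessian is constant: H = [[-6, 6, -4], [6, -8, 2], [-4, 2, -6]].
Leading principal minors: Δ₁ = -6, Δ₂ = 12, Δ₃ = -16.
The minors alternate sign starting negative (−, +, −), so H is negative definite: a local maximum.

local maximum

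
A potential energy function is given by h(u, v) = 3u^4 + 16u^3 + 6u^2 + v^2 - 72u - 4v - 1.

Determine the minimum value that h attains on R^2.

-52

h(u,v) separates as P(u) + Q(v) − 1, so its minimum is min P + min Q − 1.
P'(u) = 12(u - 1)(u + 2)(u + 3) vanishes at u ∈ {-3, -2, 1}; Q'(v) = 2v - 4 vanishes at v ∈ {2}.
Local minima of P (where P''>0): P(-3)=81, P(1)=-47. Local minima of Q: Q(2)=-4.
So the global minimum of h is P(1) + Q(2) − 1 = -47 − 4 − 1 = -52, attained at (1, 2).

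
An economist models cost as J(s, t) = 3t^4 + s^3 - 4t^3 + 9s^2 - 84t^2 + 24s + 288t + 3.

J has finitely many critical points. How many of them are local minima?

2

J separates as a function of s plus a function of t, so ∇J=0 decouples.
∂J/∂s = 3(s + 2)(s + 4) = 0 at s ∈ {-4, -2}; ∂J/∂t = 12(t - 3)(t - 2)(t + 4) = 0 at t ∈ {-4, 2, 3}.
The Hessian is diagonal: diag(J_ss, J_tt). Second derivatives: J_ss(-4)=-6, J_ss(-2)=6; J_tt(-4)=504, J_tt(2)=-72, J_tt(3)=84.
Local minima occur where both diagonal entries positive: (-2, -4), (-2, 3). Count: 2.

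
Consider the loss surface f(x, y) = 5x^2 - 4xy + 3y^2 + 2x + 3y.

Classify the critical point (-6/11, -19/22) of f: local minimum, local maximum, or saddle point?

local minimum

The Hessian of f is constant: H = [[10, -4], [-4, 6]].
det(H) = 10·6 − (-4)² = 44.
det(H) > 0 and tr(H) = 16 > 0, so H is positive definite and the point is a local minimum.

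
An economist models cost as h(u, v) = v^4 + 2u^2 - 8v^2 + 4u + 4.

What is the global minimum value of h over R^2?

-14

h(u,v) separates as P(u) + Q(v) + 4, so its minimum is min P + min Q + 4.
P'(u) = 4u + 4 vanishes at u ∈ {-1}; Q'(v) = 4v(v - 2)(v + 2) vanishes at v ∈ {-2, 0, 2}.
Local minima of P (where P''>0): P(-1)=-2. Local minima of Q: Q(-2)=-16, Q(2)=-16.
So the global minimum of h is P(-1) + Q(-2) + 4 = -2 − 16 + 4 = -14, attained at (-1, -2).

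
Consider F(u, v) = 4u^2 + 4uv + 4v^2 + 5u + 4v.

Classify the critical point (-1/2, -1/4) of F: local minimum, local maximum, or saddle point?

local minimum

The Hessian of F is constant: H = [[8, 4], [4, 8]].
det(H) = 8·8 − 4² = 48.
det(H) > 0 and tr(H) = 16 > 0, so H is positive definite and the point is a local minimum.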